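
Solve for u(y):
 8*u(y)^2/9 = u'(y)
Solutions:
 u(y) = -9/(C1 + 8*y)


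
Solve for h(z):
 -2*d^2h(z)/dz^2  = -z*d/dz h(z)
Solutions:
 h(z) = C1 + C2*erfi(z/2)


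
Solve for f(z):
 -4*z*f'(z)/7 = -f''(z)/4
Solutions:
 f(z) = C1 + C2*erfi(2*sqrt(14)*z/7)


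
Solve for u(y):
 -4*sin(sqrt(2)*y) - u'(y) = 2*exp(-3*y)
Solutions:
 u(y) = C1 + 2*sqrt(2)*cos(sqrt(2)*y) + 2*exp(-3*y)/3


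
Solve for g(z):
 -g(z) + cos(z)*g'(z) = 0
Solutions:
 g(z) = C1*sqrt(sin(z) + 1)/sqrt(sin(z) - 1)


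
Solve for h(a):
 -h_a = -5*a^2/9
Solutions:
 h(a) = C1 + 5*a^3/27


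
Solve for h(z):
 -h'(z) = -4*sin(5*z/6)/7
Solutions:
 h(z) = C1 - 24*cos(5*z/6)/35


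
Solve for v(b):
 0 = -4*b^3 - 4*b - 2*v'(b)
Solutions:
 v(b) = C1 - b^4/2 - b^2


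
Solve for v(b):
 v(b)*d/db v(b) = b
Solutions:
 v(b) = -sqrt(C1 + b^2)
 v(b) = sqrt(C1 + b^2)


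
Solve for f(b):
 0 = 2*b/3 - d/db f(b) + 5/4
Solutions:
 f(b) = C1 + b^2/3 + 5*b/4


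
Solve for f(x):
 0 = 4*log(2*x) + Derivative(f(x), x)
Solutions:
 f(x) = C1 - 4*x*log(x) - x*log(16) + 4*x


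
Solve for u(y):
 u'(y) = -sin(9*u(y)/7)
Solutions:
 y + 7*log(cos(9*u(y)/7) - 1)/18 - 7*log(cos(9*u(y)/7) + 1)/18 = C1


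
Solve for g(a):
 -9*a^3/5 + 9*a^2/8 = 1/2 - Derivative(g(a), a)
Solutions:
 g(a) = C1 + 9*a^4/20 - 3*a^3/8 + a/2


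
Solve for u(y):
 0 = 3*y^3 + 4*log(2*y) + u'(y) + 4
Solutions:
 u(y) = C1 - 3*y^4/4 - 4*y*log(y) - y*log(16)


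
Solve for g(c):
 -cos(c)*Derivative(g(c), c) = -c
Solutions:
 g(c) = C1 + Integral(c/cos(c), c)


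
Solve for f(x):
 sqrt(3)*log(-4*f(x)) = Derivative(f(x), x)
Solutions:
 -sqrt(3)*Integral(1/(log(-_y) + 2*log(2)), (_y, f(x)))/3 = C1 - x


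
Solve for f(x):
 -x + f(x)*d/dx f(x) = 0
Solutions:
 f(x) = -sqrt(C1 + x^2)
 f(x) = sqrt(C1 + x^2)


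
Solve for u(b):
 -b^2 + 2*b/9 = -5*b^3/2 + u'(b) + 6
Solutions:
 u(b) = C1 + 5*b^4/8 - b^3/3 + b^2/9 - 6*b


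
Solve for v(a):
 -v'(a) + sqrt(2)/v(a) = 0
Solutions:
 v(a) = -sqrt(C1 + 2*sqrt(2)*a)
 v(a) = sqrt(C1 + 2*sqrt(2)*a)


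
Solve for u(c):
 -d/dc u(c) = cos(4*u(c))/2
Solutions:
 u(c) = -asin((C1 + exp(4*c))/(C1 - exp(4*c)))/4 + pi/4
 u(c) = asin((C1 + exp(4*c))/(C1 - exp(4*c)))/4


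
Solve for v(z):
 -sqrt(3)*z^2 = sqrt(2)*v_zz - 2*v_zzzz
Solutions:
 v(z) = C1 + C2*z + C3*exp(-2^(3/4)*z/2) + C4*exp(2^(3/4)*z/2) - sqrt(6)*z^4/24 - sqrt(3)*z^2


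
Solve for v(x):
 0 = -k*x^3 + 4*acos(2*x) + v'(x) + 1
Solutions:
 v(x) = C1 + k*x^4/4 - 4*x*acos(2*x) - x + 2*sqrt(1 - 4*x^2)


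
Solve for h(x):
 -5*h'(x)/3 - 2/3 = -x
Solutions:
 h(x) = C1 + 3*x^2/10 - 2*x/5


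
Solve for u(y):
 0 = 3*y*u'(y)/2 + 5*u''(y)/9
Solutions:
 u(y) = C1 + C2*erf(3*sqrt(15)*y/10)


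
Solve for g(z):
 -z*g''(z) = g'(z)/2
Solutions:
 g(z) = C1 + C2*sqrt(z)


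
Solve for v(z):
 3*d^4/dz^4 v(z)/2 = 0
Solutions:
 v(z) = C1 + C2*z + C3*z^2 + C4*z^3


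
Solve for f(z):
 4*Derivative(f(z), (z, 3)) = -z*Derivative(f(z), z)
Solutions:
 f(z) = C1 + Integral(C2*airyai(-2^(1/3)*z/2) + C3*airybi(-2^(1/3)*z/2), z)


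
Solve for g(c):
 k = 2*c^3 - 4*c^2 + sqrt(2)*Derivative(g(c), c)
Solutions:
 g(c) = C1 - sqrt(2)*c^4/4 + 2*sqrt(2)*c^3/3 + sqrt(2)*c*k/2


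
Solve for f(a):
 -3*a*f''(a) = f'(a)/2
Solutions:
 f(a) = C1 + C2*a^(5/6)


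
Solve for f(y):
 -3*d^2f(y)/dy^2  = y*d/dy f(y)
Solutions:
 f(y) = C1 + C2*erf(sqrt(6)*y/6)


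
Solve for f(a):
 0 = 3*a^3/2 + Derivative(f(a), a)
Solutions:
 f(a) = C1 - 3*a^4/8


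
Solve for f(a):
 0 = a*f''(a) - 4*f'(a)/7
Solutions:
 f(a) = C1 + C2*a^(11/7)


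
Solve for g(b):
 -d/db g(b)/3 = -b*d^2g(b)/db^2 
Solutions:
 g(b) = C1 + C2*b^(4/3)


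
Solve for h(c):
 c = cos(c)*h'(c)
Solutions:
 h(c) = C1 + Integral(c/cos(c), c)


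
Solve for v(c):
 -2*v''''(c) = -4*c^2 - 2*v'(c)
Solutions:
 v(c) = C1 + C4*exp(c) - 2*c^3/3 + (C2*sin(sqrt(3)*c/2) + C3*cos(sqrt(3)*c/2))*exp(-c/2)


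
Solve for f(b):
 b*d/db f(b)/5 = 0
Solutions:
 f(b) = C1


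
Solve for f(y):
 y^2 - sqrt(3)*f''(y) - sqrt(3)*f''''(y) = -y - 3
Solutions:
 f(y) = C1 + C2*y + C3*sin(y) + C4*cos(y) + sqrt(3)*y^4/36 + sqrt(3)*y^3/18 + sqrt(3)*y^2/6


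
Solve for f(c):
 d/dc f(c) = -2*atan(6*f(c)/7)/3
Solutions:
 Integral(1/atan(6*_y/7), (_y, f(c))) = C1 - 2*c/3


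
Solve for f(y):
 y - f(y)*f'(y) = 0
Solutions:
 f(y) = -sqrt(C1 + y^2)
 f(y) = sqrt(C1 + y^2)


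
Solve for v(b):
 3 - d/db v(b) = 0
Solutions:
 v(b) = C1 + 3*b


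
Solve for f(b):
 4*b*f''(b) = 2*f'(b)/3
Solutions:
 f(b) = C1 + C2*b^(7/6)


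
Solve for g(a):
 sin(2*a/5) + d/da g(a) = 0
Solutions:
 g(a) = C1 + 5*cos(2*a/5)/2


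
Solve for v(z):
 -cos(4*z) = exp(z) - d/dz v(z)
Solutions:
 v(z) = C1 + exp(z) + sin(4*z)/4


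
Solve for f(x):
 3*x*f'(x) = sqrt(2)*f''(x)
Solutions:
 f(x) = C1 + C2*erfi(2^(1/4)*sqrt(3)*x/2)


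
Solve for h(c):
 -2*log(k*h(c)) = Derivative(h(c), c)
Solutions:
 li(k*h(c))/k = C1 - 2*c


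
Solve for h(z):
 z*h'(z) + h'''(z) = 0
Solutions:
 h(z) = C1 + Integral(C2*airyai(-z) + C3*airybi(-z), z)


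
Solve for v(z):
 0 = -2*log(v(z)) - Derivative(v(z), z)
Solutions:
 li(v(z)) = C1 - 2*z


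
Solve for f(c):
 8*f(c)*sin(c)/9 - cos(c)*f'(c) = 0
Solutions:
 f(c) = C1/cos(c)^(8/9)


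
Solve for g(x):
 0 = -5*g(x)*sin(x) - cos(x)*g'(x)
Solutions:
 g(x) = C1*cos(x)^5


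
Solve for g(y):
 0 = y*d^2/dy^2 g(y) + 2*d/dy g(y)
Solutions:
 g(y) = C1 + C2/y


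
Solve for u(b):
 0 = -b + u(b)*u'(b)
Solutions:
 u(b) = -sqrt(C1 + b^2)
 u(b) = sqrt(C1 + b^2)


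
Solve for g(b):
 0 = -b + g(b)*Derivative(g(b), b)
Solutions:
 g(b) = -sqrt(C1 + b^2)
 g(b) = sqrt(C1 + b^2)


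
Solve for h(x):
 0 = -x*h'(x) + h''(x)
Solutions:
 h(x) = C1 + C2*erfi(sqrt(2)*x/2)


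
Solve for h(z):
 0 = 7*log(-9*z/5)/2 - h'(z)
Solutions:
 h(z) = C1 + 7*z*log(-z)/2 + z*(-7*log(5)/2 - 7/2 + 7*log(3))


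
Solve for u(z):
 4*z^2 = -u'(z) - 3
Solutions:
 u(z) = C1 - 4*z^3/3 - 3*z


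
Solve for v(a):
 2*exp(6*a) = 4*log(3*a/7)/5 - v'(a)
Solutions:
 v(a) = C1 + 4*a*log(a)/5 + 4*a*(-log(7) - 1 + log(3))/5 - exp(6*a)/3


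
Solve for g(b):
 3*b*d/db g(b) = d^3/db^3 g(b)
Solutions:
 g(b) = C1 + Integral(C2*airyai(3^(1/3)*b) + C3*airybi(3^(1/3)*b), b)


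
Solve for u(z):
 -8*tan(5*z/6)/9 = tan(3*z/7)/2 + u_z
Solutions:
 u(z) = C1 + 7*log(cos(3*z/7))/6 + 16*log(cos(5*z/6))/15


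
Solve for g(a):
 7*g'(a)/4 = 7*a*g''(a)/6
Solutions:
 g(a) = C1 + C2*a^(5/2)


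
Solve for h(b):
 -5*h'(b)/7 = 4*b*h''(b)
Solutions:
 h(b) = C1 + C2*b^(23/28)


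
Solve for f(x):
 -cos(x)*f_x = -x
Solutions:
 f(x) = C1 + Integral(x/cos(x), x)


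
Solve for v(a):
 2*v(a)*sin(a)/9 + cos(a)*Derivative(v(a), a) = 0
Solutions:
 v(a) = C1*cos(a)^(2/9)


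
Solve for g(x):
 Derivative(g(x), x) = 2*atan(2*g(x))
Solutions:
 Integral(1/atan(2*_y), (_y, g(x))) = C1 + 2*x


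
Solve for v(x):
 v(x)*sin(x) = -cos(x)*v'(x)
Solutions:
 v(x) = C1*cos(x)


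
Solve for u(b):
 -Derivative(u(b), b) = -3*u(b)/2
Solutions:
 u(b) = C1*exp(3*b/2)


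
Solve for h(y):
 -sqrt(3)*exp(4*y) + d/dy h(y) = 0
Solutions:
 h(y) = C1 + sqrt(3)*exp(4*y)/4


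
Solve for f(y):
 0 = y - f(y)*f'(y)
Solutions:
 f(y) = -sqrt(C1 + y^2)
 f(y) = sqrt(C1 + y^2)


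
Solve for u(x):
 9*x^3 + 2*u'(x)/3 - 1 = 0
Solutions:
 u(x) = C1 - 27*x^4/8 + 3*x/2


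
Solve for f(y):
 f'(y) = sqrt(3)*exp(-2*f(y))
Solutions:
 f(y) = log(-sqrt(C1 + 2*sqrt(3)*y))
 f(y) = log(C1 + 2*sqrt(3)*y)/2


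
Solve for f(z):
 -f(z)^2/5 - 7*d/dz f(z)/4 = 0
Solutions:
 f(z) = 35/(C1 + 4*z)


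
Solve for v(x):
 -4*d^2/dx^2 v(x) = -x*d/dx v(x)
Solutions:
 v(x) = C1 + C2*erfi(sqrt(2)*x/4)


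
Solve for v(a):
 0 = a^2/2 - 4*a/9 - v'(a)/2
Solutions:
 v(a) = C1 + a^3/3 - 4*a^2/9


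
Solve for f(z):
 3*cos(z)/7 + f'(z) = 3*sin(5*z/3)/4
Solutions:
 f(z) = C1 - 3*sin(z)/7 - 9*cos(5*z/3)/20


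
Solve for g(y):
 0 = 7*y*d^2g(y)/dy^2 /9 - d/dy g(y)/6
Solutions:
 g(y) = C1 + C2*y^(17/14)


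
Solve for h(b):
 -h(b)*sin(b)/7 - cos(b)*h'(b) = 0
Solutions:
 h(b) = C1*cos(b)^(1/7)


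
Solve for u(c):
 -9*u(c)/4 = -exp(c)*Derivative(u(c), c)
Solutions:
 u(c) = C1*exp(-9*exp(-c)/4)


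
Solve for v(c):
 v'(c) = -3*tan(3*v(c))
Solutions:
 v(c) = -asin(C1*exp(-9*c))/3 + pi/3
 v(c) = asin(C1*exp(-9*c))/3


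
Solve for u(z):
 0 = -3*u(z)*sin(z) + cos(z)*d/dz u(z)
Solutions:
 u(z) = C1/cos(z)^3


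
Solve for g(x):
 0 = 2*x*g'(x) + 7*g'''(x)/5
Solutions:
 g(x) = C1 + Integral(C2*airyai(-10^(1/3)*7^(2/3)*x/7) + C3*airybi(-10^(1/3)*7^(2/3)*x/7), x)


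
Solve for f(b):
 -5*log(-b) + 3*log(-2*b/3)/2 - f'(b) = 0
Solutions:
 f(b) = C1 - 7*b*log(-b)/2 + b*(-3*log(3) + 3*log(2) + 7)/2


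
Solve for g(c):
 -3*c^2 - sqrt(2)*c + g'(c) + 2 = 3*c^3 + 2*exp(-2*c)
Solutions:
 g(c) = C1 + 3*c^4/4 + c^3 + sqrt(2)*c^2/2 - 2*c - exp(-2*c)


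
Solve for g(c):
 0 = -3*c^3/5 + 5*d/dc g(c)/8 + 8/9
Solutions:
 g(c) = C1 + 6*c^4/25 - 64*c/45


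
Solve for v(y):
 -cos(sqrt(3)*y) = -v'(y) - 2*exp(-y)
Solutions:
 v(y) = C1 + sqrt(3)*sin(sqrt(3)*y)/3 + 2*exp(-y)


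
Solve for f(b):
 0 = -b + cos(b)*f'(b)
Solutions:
 f(b) = C1 + Integral(b/cos(b), b)


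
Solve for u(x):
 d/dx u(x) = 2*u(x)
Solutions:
 u(x) = C1*exp(2*x)


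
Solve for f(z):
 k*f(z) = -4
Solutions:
 f(z) = -4/k


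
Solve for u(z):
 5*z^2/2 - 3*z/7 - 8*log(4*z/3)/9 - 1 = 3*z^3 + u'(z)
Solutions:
 u(z) = C1 - 3*z^4/4 + 5*z^3/6 - 3*z^2/14 - 8*z*log(z)/9 - 16*z*log(2)/9 - z/9 + 8*z*log(3)/9


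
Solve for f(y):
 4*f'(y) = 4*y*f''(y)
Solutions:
 f(y) = C1 + C2*y^2


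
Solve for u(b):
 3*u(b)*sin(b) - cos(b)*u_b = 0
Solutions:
 u(b) = C1/cos(b)^3


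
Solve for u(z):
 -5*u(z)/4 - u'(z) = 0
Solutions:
 u(z) = C1*exp(-5*z/4)


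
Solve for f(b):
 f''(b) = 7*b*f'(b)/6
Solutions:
 f(b) = C1 + C2*erfi(sqrt(21)*b/6)


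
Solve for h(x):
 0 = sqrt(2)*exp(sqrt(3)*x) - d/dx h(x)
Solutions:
 h(x) = C1 + sqrt(6)*exp(sqrt(3)*x)/3


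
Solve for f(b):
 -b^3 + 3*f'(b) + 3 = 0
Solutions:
 f(b) = C1 + b^4/12 - b


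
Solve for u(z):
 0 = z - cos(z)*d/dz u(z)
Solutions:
 u(z) = C1 + Integral(z/cos(z), z)


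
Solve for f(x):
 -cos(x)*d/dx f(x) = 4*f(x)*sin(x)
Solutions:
 f(x) = C1*cos(x)^4


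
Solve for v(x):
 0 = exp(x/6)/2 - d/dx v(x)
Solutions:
 v(x) = C1 + 3*exp(x/6)


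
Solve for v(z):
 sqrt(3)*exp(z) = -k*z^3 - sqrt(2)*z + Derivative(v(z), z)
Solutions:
 v(z) = C1 + k*z^4/4 + sqrt(2)*z^2/2 + sqrt(3)*exp(z)


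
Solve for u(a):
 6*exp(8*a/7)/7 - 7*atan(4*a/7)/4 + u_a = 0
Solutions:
 u(a) = C1 + 7*a*atan(4*a/7)/4 - 3*exp(8*a/7)/4 - 49*log(16*a^2 + 49)/32


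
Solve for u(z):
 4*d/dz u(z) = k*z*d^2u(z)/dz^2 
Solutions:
 u(z) = C1 + z^(((re(k) + 4)*re(k) + im(k)^2)/(re(k)^2 + im(k)^2))*(C2*sin(4*log(z)*Abs(im(k))/(re(k)^2 + im(k)^2)) + C3*cos(4*log(z)*im(k)/(re(k)^2 + im(k)^2)))


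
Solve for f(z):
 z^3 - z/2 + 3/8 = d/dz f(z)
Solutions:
 f(z) = C1 + z^4/4 - z^2/4 + 3*z/8


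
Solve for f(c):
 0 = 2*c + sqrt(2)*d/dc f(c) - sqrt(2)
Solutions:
 f(c) = C1 - sqrt(2)*c^2/2 + c


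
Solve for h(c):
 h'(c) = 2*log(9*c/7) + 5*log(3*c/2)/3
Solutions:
 h(c) = C1 + 11*c*log(c)/3 - 2*c*log(14) - 11*c/3 + c*log(2)/3 + 17*c*log(3)/3


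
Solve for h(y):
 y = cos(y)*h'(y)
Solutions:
 h(y) = C1 + Integral(y/cos(y), y)


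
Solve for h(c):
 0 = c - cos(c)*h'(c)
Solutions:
 h(c) = C1 + Integral(c/cos(c), c)


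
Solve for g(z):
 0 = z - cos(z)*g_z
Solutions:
 g(z) = C1 + Integral(z/cos(z), z)


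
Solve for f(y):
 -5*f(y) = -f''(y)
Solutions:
 f(y) = C1*exp(-sqrt(5)*y) + C2*exp(sqrt(5)*y)


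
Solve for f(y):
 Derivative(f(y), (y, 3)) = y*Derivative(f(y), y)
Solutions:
 f(y) = C1 + Integral(C2*airyai(y) + C3*airybi(y), y)


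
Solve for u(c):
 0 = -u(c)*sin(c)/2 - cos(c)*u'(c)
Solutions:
 u(c) = C1*sqrt(cos(c))


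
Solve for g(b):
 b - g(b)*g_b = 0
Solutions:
 g(b) = -sqrt(C1 + b^2)
 g(b) = sqrt(C1 + b^2)


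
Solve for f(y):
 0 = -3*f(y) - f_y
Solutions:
 f(y) = C1*exp(-3*y)


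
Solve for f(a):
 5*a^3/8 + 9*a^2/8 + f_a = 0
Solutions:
 f(a) = C1 - 5*a^4/32 - 3*a^3/8


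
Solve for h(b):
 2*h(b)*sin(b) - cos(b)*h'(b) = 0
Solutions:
 h(b) = C1/cos(b)^2


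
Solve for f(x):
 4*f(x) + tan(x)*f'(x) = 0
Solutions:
 f(x) = C1/sin(x)^4


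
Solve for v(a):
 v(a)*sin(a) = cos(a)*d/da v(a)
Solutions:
 v(a) = C1/cos(a)


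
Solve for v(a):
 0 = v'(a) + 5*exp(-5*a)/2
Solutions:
 v(a) = C1 + exp(-5*a)/2


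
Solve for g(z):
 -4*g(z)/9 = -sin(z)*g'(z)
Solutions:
 g(z) = C1*(cos(z) - 1)^(2/9)/(cos(z) + 1)^(2/9)


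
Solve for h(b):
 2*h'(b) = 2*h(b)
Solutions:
 h(b) = C1*exp(b)


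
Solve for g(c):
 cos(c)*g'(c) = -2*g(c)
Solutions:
 g(c) = C1*(sin(c) - 1)/(sin(c) + 1)


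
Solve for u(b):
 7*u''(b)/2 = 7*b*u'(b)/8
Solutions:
 u(b) = C1 + C2*erfi(sqrt(2)*b/4)


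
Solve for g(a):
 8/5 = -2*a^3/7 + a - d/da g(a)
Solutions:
 g(a) = C1 - a^4/14 + a^2/2 - 8*a/5


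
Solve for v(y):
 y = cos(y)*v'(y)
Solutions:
 v(y) = C1 + Integral(y/cos(y), y)


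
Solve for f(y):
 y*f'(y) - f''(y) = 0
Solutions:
 f(y) = C1 + C2*erfi(sqrt(2)*y/2)


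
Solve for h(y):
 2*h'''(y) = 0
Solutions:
 h(y) = C1 + C2*y + C3*y^2


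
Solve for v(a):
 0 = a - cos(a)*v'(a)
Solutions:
 v(a) = C1 + Integral(a/cos(a), a)


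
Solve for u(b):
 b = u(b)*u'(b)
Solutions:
 u(b) = -sqrt(C1 + b^2)
 u(b) = sqrt(C1 + b^2)


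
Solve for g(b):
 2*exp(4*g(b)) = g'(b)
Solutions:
 g(b) = log(-(-1/(C1 + 8*b))^(1/4))
 g(b) = log(-1/(C1 + 8*b))/4
 g(b) = log(-I*(-1/(C1 + 8*b))^(1/4))
 g(b) = log(I*(-1/(C1 + 8*b))^(1/4))


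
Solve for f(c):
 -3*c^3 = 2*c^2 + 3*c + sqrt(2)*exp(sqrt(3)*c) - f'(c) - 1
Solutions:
 f(c) = C1 + 3*c^4/4 + 2*c^3/3 + 3*c^2/2 - c + sqrt(6)*exp(sqrt(3)*c)/3


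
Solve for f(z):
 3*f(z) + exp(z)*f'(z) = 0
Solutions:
 f(z) = C1*exp(3*exp(-z))


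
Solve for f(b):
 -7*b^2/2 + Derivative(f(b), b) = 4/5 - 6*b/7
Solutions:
 f(b) = C1 + 7*b^3/6 - 3*b^2/7 + 4*b/5


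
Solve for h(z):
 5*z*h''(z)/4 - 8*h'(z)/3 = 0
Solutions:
 h(z) = C1 + C2*z^(47/15)


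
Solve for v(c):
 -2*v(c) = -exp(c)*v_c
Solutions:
 v(c) = C1*exp(-2*exp(-c))


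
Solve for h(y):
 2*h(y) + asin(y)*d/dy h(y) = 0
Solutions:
 h(y) = C1*exp(-2*Integral(1/asin(y), y))


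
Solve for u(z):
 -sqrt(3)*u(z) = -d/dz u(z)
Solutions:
 u(z) = C1*exp(sqrt(3)*z)


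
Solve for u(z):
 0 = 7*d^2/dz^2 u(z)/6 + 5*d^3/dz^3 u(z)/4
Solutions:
 u(z) = C1 + C2*z + C3*exp(-14*z/15)


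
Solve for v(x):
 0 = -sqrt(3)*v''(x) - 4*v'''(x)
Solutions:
 v(x) = C1 + C2*x + C3*exp(-sqrt(3)*x/4)


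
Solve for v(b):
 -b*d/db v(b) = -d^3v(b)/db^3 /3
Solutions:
 v(b) = C1 + Integral(C2*airyai(3^(1/3)*b) + C3*airybi(3^(1/3)*b), b)


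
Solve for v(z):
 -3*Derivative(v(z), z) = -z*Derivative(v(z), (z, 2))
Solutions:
 v(z) = C1 + C2*z^4


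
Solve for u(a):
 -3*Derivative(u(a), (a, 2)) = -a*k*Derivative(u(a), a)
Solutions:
 u(a) = Piecewise((-sqrt(6)*sqrt(pi)*C1*erf(sqrt(6)*a*sqrt(-k)/6)/(2*sqrt(-k)) - C2, (k > 0) | (k < 0)), (-C1*a - C2, True))


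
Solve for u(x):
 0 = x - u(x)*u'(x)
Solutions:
 u(x) = -sqrt(C1 + x^2)
 u(x) = sqrt(C1 + x^2)


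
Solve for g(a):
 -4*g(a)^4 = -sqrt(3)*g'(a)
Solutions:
 g(a) = (-1/(C1 + 4*sqrt(3)*a))^(1/3)
 g(a) = (-1/(C1 + 4*sqrt(3)*a))^(1/3)*(-1 - sqrt(3)*I)/2
 g(a) = (-1/(C1 + 4*sqrt(3)*a))^(1/3)*(-1 + sqrt(3)*I)/2


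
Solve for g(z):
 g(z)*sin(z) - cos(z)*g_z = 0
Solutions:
 g(z) = C1/cos(z)


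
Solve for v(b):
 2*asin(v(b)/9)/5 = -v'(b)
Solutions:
 Integral(1/asin(_y/9), (_y, v(b))) = C1 - 2*b/5


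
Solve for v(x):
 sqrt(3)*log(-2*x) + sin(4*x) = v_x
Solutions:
 v(x) = C1 + sqrt(3)*x*(log(-x) - 1) + sqrt(3)*x*log(2) - cos(4*x)/4


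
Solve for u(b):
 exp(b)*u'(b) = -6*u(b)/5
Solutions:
 u(b) = C1*exp(6*exp(-b)/5)


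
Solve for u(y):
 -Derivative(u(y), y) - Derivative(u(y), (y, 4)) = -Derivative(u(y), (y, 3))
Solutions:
 u(y) = C1 + C2*exp(y*(2*2^(1/3)/(3*sqrt(69) + 25)^(1/3) + 4 + 2^(2/3)*(3*sqrt(69) + 25)^(1/3))/12)*sin(2^(1/3)*sqrt(3)*y*(-2^(1/3)*(3*sqrt(69) + 25)^(1/3) + 2/(3*sqrt(69) + 25)^(1/3))/12) + C3*exp(y*(2*2^(1/3)/(3*sqrt(69) + 25)^(1/3) + 4 + 2^(2/3)*(3*sqrt(69) + 25)^(1/3))/12)*cos(2^(1/3)*sqrt(3)*y*(-2^(1/3)*(3*sqrt(69) + 25)^(1/3) + 2/(3*sqrt(69) + 25)^(1/3))/12) + C4*exp(y*(-2^(2/3)*(3*sqrt(69) + 25)^(1/3) - 2*2^(1/3)/(3*sqrt(69) + 25)^(1/3) + 2)/6)


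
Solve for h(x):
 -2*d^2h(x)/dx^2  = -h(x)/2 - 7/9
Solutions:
 h(x) = C1*exp(-x/2) + C2*exp(x/2) - 14/9


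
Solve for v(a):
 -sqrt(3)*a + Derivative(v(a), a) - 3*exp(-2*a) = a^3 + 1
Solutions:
 v(a) = C1 + a^4/4 + sqrt(3)*a^2/2 + a - 3*exp(-2*a)/2


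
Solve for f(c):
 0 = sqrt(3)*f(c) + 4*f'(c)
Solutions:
 f(c) = C1*exp(-sqrt(3)*c/4)


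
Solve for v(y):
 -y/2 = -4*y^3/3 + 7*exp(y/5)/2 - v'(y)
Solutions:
 v(y) = C1 - y^4/3 + y^2/4 + 35*exp(y/5)/2


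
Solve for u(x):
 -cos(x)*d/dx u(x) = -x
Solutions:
 u(x) = C1 + Integral(x/cos(x), x)


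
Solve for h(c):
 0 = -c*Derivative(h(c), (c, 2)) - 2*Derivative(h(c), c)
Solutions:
 h(c) = C1 + C2/c


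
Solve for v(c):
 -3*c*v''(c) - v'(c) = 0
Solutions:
 v(c) = C1 + C2*c^(2/3)


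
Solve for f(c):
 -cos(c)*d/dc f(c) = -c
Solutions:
 f(c) = C1 + Integral(c/cos(c), c)


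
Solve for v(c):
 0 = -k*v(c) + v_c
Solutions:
 v(c) = C1*exp(c*k)


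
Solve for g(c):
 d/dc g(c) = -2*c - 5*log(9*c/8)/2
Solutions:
 g(c) = C1 - c^2 - 5*c*log(c)/2 - 5*c*log(3) + 5*c/2 + 15*c*log(2)/2


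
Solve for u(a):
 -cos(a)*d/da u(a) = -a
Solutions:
 u(a) = C1 + Integral(a/cos(a), a)


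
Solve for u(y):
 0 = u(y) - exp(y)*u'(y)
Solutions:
 u(y) = C1*exp(-exp(-y))


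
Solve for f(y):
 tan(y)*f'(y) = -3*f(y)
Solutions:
 f(y) = C1/sin(y)^3


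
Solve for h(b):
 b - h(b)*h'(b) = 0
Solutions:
 h(b) = -sqrt(C1 + b^2)
 h(b) = sqrt(C1 + b^2)


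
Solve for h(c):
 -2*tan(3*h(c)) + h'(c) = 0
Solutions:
 h(c) = -asin(C1*exp(6*c))/3 + pi/3
 h(c) = asin(C1*exp(6*c))/3


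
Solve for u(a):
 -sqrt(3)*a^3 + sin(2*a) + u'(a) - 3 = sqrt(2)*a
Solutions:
 u(a) = C1 + sqrt(3)*a^4/4 + sqrt(2)*a^2/2 + 3*a + cos(2*a)/2


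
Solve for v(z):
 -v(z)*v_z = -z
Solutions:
 v(z) = -sqrt(C1 + z^2)
 v(z) = sqrt(C1 + z^2)


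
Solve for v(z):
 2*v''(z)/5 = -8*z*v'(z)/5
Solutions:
 v(z) = C1 + C2*erf(sqrt(2)*z)


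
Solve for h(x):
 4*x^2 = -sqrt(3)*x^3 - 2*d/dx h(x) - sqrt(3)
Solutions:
 h(x) = C1 - sqrt(3)*x^4/8 - 2*x^3/3 - sqrt(3)*x/2


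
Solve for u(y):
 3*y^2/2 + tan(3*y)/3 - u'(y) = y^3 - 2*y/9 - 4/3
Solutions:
 u(y) = C1 - y^4/4 + y^3/2 + y^2/9 + 4*y/3 - log(cos(3*y))/9


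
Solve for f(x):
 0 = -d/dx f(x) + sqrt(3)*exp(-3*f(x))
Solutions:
 f(x) = log(C1 + 3*sqrt(3)*x)/3
 f(x) = log((-3^(1/3) - 3^(5/6)*I)*(C1 + sqrt(3)*x)^(1/3)/2)
 f(x) = log((-3^(1/3) + 3^(5/6)*I)*(C1 + sqrt(3)*x)^(1/3)/2)


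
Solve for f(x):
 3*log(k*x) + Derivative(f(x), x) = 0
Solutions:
 f(x) = C1 - 3*x*log(k*x) + 3*x


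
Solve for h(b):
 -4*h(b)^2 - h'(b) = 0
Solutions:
 h(b) = 1/(C1 + 4*b)


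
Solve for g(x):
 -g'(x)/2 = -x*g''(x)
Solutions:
 g(x) = C1 + C2*x^(3/2)


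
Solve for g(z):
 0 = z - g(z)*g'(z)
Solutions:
 g(z) = -sqrt(C1 + z^2)
 g(z) = sqrt(C1 + z^2)


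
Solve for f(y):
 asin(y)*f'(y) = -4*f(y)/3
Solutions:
 f(y) = C1*exp(-4*Integral(1/asin(y), y)/3)


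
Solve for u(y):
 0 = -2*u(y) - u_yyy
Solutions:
 u(y) = C3*exp(-2^(1/3)*y) + (C1*sin(2^(1/3)*sqrt(3)*y/2) + C2*cos(2^(1/3)*sqrt(3)*y/2))*exp(2^(1/3)*y/2)


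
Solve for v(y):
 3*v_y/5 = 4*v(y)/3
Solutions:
 v(y) = C1*exp(20*y/9)


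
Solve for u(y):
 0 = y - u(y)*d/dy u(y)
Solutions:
 u(y) = -sqrt(C1 + y^2)
 u(y) = sqrt(C1 + y^2)


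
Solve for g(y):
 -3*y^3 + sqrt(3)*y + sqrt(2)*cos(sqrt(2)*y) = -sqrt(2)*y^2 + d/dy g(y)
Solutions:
 g(y) = C1 - 3*y^4/4 + sqrt(2)*y^3/3 + sqrt(3)*y^2/2 + sin(sqrt(2)*y)


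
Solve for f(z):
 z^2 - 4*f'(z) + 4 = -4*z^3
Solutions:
 f(z) = C1 + z^4/4 + z^3/12 + z


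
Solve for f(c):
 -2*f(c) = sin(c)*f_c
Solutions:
 f(c) = C1*(cos(c) + 1)/(cos(c) - 1)


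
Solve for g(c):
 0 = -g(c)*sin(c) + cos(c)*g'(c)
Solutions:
 g(c) = C1/cos(c)


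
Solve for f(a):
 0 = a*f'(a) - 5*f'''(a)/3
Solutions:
 f(a) = C1 + Integral(C2*airyai(3^(1/3)*5^(2/3)*a/5) + C3*airybi(3^(1/3)*5^(2/3)*a/5), a)


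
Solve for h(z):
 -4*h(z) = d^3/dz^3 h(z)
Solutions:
 h(z) = C3*exp(-2^(2/3)*z) + (C1*sin(2^(2/3)*sqrt(3)*z/2) + C2*cos(2^(2/3)*sqrt(3)*z/2))*exp(2^(2/3)*z/2)


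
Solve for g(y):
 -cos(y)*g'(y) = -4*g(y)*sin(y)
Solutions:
 g(y) = C1/cos(y)^4


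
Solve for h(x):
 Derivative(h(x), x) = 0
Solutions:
 h(x) = C1


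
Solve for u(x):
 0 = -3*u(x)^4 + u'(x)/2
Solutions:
 u(x) = (-1/(C1 + 18*x))^(1/3)
 u(x) = (-1/(C1 + 6*x))^(1/3)*(-3^(2/3) - 3*3^(1/6)*I)/6
 u(x) = (-1/(C1 + 6*x))^(1/3)*(-3^(2/3) + 3*3^(1/6)*I)/6


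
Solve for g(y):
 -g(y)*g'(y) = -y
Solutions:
 g(y) = -sqrt(C1 + y^2)
 g(y) = sqrt(C1 + y^2)


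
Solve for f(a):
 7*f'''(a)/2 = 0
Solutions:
 f(a) = C1 + C2*a + C3*a^2


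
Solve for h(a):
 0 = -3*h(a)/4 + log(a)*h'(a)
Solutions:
 h(a) = C1*exp(3*li(a)/4)


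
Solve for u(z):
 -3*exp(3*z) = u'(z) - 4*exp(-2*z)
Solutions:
 u(z) = C1 - exp(3*z) - 2*exp(-2*z)


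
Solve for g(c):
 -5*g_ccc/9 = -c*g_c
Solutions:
 g(c) = C1 + Integral(C2*airyai(15^(2/3)*c/5) + C3*airybi(15^(2/3)*c/5), c)


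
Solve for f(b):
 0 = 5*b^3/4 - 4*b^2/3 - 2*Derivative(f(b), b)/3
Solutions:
 f(b) = C1 + 15*b^4/32 - 2*b^3/3


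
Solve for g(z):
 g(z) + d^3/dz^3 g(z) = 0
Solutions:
 g(z) = C3*exp(-z) + (C1*sin(sqrt(3)*z/2) + C2*cos(sqrt(3)*z/2))*exp(z/2)


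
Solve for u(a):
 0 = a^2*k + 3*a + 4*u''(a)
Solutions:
 u(a) = C1 + C2*a - a^4*k/48 - a^3/8


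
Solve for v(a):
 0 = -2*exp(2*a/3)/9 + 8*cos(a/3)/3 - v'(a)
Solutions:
 v(a) = C1 - exp(2*a/3)/3 + 8*sin(a/3)


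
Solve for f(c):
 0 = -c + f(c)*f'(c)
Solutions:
 f(c) = -sqrt(C1 + c^2)
 f(c) = sqrt(C1 + c^2)


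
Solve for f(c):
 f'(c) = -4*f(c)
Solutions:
 f(c) = C1*exp(-4*c)


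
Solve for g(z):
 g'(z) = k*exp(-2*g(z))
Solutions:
 g(z) = log(-sqrt(C1 + 2*k*z))
 g(z) = log(C1 + 2*k*z)/2


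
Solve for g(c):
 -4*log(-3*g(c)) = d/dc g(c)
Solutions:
 Integral(1/(log(-_y) + log(3)), (_y, g(c)))/4 = C1 - c


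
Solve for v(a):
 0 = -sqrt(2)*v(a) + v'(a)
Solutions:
 v(a) = C1*exp(sqrt(2)*a)


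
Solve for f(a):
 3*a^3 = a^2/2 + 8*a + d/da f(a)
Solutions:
 f(a) = C1 + 3*a^4/4 - a^3/6 - 4*a^2


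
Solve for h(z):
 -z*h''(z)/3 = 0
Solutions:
 h(z) = C1 + C2*z


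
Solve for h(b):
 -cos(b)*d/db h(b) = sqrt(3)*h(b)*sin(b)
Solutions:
 h(b) = C1*cos(b)^(sqrt(3))


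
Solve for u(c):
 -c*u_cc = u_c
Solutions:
 u(c) = C1 + C2*log(c)


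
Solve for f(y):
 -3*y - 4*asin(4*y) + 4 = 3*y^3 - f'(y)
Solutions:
 f(y) = C1 + 3*y^4/4 + 3*y^2/2 + 4*y*asin(4*y) - 4*y + sqrt(1 - 16*y^2)


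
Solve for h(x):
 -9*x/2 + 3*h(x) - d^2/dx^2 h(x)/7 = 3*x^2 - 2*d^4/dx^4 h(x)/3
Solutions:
 h(x) = x^2 + 3*x/2 + (C1*sin(2^(3/4)*sqrt(3)*x*sin(atan(sqrt(391))/2)/2) + C2*cos(2^(3/4)*sqrt(3)*x*sin(atan(sqrt(391))/2)/2))*exp(-2^(3/4)*sqrt(3)*x*cos(atan(sqrt(391))/2)/2) + (C3*sin(2^(3/4)*sqrt(3)*x*sin(atan(sqrt(391))/2)/2) + C4*cos(2^(3/4)*sqrt(3)*x*sin(atan(sqrt(391))/2)/2))*exp(2^(3/4)*sqrt(3)*x*cos(atan(sqrt(391))/2)/2) + 2/21


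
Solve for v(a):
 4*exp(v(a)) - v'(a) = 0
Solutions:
 v(a) = log(-1/(C1 + 4*a))


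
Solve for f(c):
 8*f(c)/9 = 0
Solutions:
 f(c) = 0


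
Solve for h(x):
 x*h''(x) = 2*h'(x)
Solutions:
 h(x) = C1 + C2*x^3


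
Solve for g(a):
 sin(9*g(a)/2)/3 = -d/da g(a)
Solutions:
 g(a) = -2*acos((-C1 - exp(3*a))/(C1 - exp(3*a)))/9 + 4*pi/9
 g(a) = 2*acos((-C1 - exp(3*a))/(C1 - exp(3*a)))/9


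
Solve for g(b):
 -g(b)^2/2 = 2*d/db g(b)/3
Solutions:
 g(b) = 4/(C1 + 3*b)


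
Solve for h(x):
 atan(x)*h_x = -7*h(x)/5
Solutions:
 h(x) = C1*exp(-7*Integral(1/atan(x), x)/5)


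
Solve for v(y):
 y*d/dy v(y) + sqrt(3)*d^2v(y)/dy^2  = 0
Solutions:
 v(y) = C1 + C2*erf(sqrt(2)*3^(3/4)*y/6)


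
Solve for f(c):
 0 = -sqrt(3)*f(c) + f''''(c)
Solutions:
 f(c) = C1*exp(-3^(1/8)*c) + C2*exp(3^(1/8)*c) + C3*sin(3^(1/8)*c) + C4*cos(3^(1/8)*c)


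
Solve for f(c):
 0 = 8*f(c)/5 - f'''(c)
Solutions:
 f(c) = C3*exp(2*5^(2/3)*c/5) + (C1*sin(sqrt(3)*5^(2/3)*c/5) + C2*cos(sqrt(3)*5^(2/3)*c/5))*exp(-5^(2/3)*c/5)


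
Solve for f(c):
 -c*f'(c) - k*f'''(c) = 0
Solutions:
 f(c) = C1 + Integral(C2*airyai(c*(-1/k)^(1/3)) + C3*airybi(c*(-1/k)^(1/3)), c)


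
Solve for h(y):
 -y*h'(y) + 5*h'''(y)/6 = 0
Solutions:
 h(y) = C1 + Integral(C2*airyai(5^(2/3)*6^(1/3)*y/5) + C3*airybi(5^(2/3)*6^(1/3)*y/5), y)


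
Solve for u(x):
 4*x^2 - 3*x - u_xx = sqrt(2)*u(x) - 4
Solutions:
 u(x) = C1*sin(2^(1/4)*x) + C2*cos(2^(1/4)*x) + 2*sqrt(2)*x^2 - 3*sqrt(2)*x/2 - 4 + 2*sqrt(2)


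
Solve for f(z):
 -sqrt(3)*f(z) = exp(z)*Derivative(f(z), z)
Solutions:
 f(z) = C1*exp(sqrt(3)*exp(-z))


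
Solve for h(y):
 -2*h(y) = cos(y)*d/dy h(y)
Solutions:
 h(y) = C1*(sin(y) - 1)/(sin(y) + 1)


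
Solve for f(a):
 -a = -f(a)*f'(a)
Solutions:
 f(a) = -sqrt(C1 + a^2)
 f(a) = sqrt(C1 + a^2)


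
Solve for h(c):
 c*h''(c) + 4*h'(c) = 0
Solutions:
 h(c) = C1 + C2/c^3


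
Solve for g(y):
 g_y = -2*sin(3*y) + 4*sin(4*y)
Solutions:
 g(y) = C1 + 2*cos(3*y)/3 - cos(4*y)


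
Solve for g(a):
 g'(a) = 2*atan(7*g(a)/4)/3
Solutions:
 Integral(1/atan(7*_y/4), (_y, g(a))) = C1 + 2*a/3


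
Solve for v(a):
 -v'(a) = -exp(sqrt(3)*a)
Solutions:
 v(a) = C1 + sqrt(3)*exp(sqrt(3)*a)/3


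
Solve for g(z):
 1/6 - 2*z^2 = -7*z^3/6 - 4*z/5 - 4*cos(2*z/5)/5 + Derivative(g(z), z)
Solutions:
 g(z) = C1 + 7*z^4/24 - 2*z^3/3 + 2*z^2/5 + z/6 + 2*sin(2*z/5)


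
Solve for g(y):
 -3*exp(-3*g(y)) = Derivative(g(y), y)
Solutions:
 g(y) = log(C1 - 9*y)/3
 g(y) = log((-3^(1/3) - 3^(5/6)*I)*(C1 - 3*y)^(1/3)/2)
 g(y) = log((-3^(1/3) + 3^(5/6)*I)*(C1 - 3*y)^(1/3)/2)


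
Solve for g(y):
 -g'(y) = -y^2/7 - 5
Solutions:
 g(y) = C1 + y^3/21 + 5*y


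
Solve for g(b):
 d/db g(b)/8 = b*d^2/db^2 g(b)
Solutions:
 g(b) = C1 + C2*b^(9/8)


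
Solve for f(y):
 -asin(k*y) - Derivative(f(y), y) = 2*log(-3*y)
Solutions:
 f(y) = C1 - 2*y*log(-y) - 2*y*log(3) + 2*y - Piecewise((y*asin(k*y) + sqrt(-k^2*y^2 + 1)/k, Ne(k, 0)), (0, True))


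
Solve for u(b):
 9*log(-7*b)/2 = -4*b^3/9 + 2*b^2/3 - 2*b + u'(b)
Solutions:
 u(b) = C1 + b^4/9 - 2*b^3/9 + b^2 + 9*b*log(-b)/2 + 9*b*(-1 + log(7))/2


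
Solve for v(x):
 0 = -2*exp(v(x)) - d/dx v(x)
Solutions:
 v(x) = log(1/(C1 + 2*x))


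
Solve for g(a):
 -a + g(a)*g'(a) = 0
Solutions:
 g(a) = -sqrt(C1 + a^2)
 g(a) = sqrt(C1 + a^2)


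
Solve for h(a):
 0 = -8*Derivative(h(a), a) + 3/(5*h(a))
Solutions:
 h(a) = -sqrt(C1 + 15*a)/10
 h(a) = sqrt(C1 + 15*a)/10


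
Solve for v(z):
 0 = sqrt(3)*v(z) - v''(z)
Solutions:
 v(z) = C1*exp(-3^(1/4)*z) + C2*exp(3^(1/4)*z)


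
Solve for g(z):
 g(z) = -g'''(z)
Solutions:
 g(z) = C3*exp(-z) + (C1*sin(sqrt(3)*z/2) + C2*cos(sqrt(3)*z/2))*exp(z/2)


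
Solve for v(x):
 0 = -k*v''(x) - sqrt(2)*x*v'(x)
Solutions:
 v(x) = C1 + C2*sqrt(k)*erf(2^(3/4)*x*sqrt(1/k)/2)


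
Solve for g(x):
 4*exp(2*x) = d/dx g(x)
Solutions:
 g(x) = C1 + 2*exp(2*x)


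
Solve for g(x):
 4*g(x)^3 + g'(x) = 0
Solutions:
 g(x) = -sqrt(2)*sqrt(-1/(C1 - 4*x))/2
 g(x) = sqrt(2)*sqrt(-1/(C1 - 4*x))/2


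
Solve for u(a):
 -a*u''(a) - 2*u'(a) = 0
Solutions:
 u(a) = C1 + C2/a


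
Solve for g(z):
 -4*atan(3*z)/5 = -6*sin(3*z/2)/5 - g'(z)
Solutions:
 g(z) = C1 + 4*z*atan(3*z)/5 - 2*log(9*z^2 + 1)/15 + 4*cos(3*z/2)/5


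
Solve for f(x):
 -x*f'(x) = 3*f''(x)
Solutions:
 f(x) = C1 + C2*erf(sqrt(6)*x/6)


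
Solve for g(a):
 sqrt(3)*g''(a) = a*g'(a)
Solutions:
 g(a) = C1 + C2*erfi(sqrt(2)*3^(3/4)*a/6)


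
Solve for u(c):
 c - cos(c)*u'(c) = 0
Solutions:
 u(c) = C1 + Integral(c/cos(c), c)


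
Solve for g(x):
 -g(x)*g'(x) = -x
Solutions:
 g(x) = -sqrt(C1 + x^2)
 g(x) = sqrt(C1 + x^2)


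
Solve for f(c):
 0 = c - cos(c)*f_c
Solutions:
 f(c) = C1 + Integral(c/cos(c), c)


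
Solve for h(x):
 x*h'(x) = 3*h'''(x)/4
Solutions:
 h(x) = C1 + Integral(C2*airyai(6^(2/3)*x/3) + C3*airybi(6^(2/3)*x/3), x)


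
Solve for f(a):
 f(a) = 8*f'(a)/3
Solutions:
 f(a) = C1*exp(3*a/8)


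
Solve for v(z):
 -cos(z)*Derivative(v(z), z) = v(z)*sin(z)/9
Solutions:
 v(z) = C1*cos(z)^(1/9)


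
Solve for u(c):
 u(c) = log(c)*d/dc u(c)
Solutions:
 u(c) = C1*exp(li(c))


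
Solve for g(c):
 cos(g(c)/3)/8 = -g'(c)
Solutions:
 c/8 - 3*log(sin(g(c)/3) - 1)/2 + 3*log(sin(g(c)/3) + 1)/2 = C1


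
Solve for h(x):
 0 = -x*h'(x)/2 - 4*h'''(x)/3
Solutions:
 h(x) = C1 + Integral(C2*airyai(-3^(1/3)*x/2) + C3*airybi(-3^(1/3)*x/2), x)


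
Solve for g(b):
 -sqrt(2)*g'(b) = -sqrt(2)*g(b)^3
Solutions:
 g(b) = -sqrt(2)*sqrt(-1/(C1 + b))/2
 g(b) = sqrt(2)*sqrt(-1/(C1 + b))/2


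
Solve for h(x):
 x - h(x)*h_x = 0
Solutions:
 h(x) = -sqrt(C1 + x^2)
 h(x) = sqrt(C1 + x^2)


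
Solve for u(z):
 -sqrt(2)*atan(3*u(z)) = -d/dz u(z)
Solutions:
 Integral(1/atan(3*_y), (_y, u(z))) = C1 + sqrt(2)*z


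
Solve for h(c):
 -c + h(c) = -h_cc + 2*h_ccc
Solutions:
 h(c) = C3*exp(c) + c + (C1*sin(sqrt(7)*c/4) + C2*cos(sqrt(7)*c/4))*exp(-c/4)


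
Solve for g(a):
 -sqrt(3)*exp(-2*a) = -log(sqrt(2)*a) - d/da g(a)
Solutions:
 g(a) = C1 - a*log(a) + a*(1 - log(2)/2) - sqrt(3)*exp(-2*a)/2


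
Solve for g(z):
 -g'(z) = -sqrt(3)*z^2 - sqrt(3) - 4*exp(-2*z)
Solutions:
 g(z) = C1 + sqrt(3)*z^3/3 + sqrt(3)*z - 2*exp(-2*z)


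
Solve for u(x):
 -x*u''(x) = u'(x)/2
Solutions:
 u(x) = C1 + C2*sqrt(x)


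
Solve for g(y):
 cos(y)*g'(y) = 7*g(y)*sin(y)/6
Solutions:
 g(y) = C1/cos(y)^(7/6)


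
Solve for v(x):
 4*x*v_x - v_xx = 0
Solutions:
 v(x) = C1 + C2*erfi(sqrt(2)*x)


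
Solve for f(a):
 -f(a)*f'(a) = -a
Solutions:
 f(a) = -sqrt(C1 + a^2)
 f(a) = sqrt(C1 + a^2)


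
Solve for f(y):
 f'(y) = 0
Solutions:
 f(y) = C1


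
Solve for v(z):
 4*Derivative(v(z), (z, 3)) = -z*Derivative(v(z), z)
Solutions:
 v(z) = C1 + Integral(C2*airyai(-2^(1/3)*z/2) + C3*airybi(-2^(1/3)*z/2), z)


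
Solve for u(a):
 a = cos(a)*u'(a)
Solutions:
 u(a) = C1 + Integral(a/cos(a), a)


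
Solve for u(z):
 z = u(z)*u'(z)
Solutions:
 u(z) = -sqrt(C1 + z^2)
 u(z) = sqrt(C1 + z^2)


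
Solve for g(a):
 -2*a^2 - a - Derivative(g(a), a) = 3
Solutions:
 g(a) = C1 - 2*a^3/3 - a^2/2 - 3*a


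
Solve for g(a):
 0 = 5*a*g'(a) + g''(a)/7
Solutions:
 g(a) = C1 + C2*erf(sqrt(70)*a/2)


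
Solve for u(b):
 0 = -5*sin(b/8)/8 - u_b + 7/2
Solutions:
 u(b) = C1 + 7*b/2 + 5*cos(b/8)


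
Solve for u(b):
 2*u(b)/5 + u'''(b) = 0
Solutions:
 u(b) = C3*exp(-2^(1/3)*5^(2/3)*b/5) + (C1*sin(2^(1/3)*sqrt(3)*5^(2/3)*b/10) + C2*cos(2^(1/3)*sqrt(3)*5^(2/3)*b/10))*exp(2^(1/3)*5^(2/3)*b/10)


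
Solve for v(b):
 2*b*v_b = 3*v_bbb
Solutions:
 v(b) = C1 + Integral(C2*airyai(2^(1/3)*3^(2/3)*b/3) + C3*airybi(2^(1/3)*3^(2/3)*b/3), b)


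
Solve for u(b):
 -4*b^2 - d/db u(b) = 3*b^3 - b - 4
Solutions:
 u(b) = C1 - 3*b^4/4 - 4*b^3/3 + b^2/2 + 4*b


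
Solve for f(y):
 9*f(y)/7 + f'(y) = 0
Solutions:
 f(y) = C1*exp(-9*y/7)


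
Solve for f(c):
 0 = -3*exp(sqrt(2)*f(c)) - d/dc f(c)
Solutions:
 f(c) = sqrt(2)*(2*log(1/(C1 + 3*c)) - log(2))/4


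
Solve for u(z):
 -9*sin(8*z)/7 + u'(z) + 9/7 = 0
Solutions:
 u(z) = C1 - 9*z/7 - 9*cos(8*z)/56


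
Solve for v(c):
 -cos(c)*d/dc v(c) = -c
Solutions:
 v(c) = C1 + Integral(c/cos(c), c)


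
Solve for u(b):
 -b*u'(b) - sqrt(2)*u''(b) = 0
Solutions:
 u(b) = C1 + C2*erf(2^(1/4)*b/2)


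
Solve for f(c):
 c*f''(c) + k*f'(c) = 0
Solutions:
 f(c) = C1 + c^(1 - re(k))*(C2*sin(log(c)*Abs(im(k))) + C3*cos(log(c)*im(k)))


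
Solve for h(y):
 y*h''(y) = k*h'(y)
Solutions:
 h(y) = C1 + y^(re(k) + 1)*(C2*sin(log(y)*Abs(im(k))) + C3*cos(log(y)*im(k)))


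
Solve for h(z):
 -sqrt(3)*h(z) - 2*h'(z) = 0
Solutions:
 h(z) = C1*exp(-sqrt(3)*z/2)


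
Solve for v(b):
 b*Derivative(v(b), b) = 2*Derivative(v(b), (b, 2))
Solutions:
 v(b) = C1 + C2*erfi(b/2)


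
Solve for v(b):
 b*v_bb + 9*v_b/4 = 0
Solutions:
 v(b) = C1 + C2/b^(5/4)


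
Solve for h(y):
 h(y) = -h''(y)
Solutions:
 h(y) = C1*sin(y) + C2*cos(y)


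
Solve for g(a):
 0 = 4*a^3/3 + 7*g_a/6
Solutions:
 g(a) = C1 - 2*a^4/7


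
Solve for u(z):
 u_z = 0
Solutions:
 u(z) = C1


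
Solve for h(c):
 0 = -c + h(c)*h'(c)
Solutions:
 h(c) = -sqrt(C1 + c^2)
 h(c) = sqrt(C1 + c^2)


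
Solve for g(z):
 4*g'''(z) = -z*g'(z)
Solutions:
 g(z) = C1 + Integral(C2*airyai(-2^(1/3)*z/2) + C3*airybi(-2^(1/3)*z/2), z)


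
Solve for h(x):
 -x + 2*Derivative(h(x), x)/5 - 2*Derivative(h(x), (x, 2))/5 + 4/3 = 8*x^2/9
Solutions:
 h(x) = C1 + C2*exp(x) + 20*x^3/27 + 125*x^2/36 + 65*x/18


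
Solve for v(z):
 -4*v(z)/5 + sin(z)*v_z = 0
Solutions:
 v(z) = C1*(cos(z) - 1)^(2/5)/(cos(z) + 1)^(2/5)


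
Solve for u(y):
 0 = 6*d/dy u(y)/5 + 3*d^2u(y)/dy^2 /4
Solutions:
 u(y) = C1 + C2*exp(-8*y/5)


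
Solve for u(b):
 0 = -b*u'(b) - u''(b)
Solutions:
 u(b) = C1 + C2*erf(sqrt(2)*b/2)


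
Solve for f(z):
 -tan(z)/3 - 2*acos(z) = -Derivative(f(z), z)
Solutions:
 f(z) = C1 + 2*z*acos(z) - 2*sqrt(1 - z^2) - log(cos(z))/3


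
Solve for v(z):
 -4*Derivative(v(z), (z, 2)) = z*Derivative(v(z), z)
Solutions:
 v(z) = C1 + C2*erf(sqrt(2)*z/4)


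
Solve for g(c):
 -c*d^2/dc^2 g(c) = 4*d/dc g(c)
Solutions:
 g(c) = C1 + C2/c^3


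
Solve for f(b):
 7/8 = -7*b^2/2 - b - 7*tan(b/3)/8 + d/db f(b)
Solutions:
 f(b) = C1 + 7*b^3/6 + b^2/2 + 7*b/8 - 21*log(cos(b/3))/8


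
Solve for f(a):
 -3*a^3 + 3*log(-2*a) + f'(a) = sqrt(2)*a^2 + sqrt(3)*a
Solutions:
 f(a) = C1 + 3*a^4/4 + sqrt(2)*a^3/3 + sqrt(3)*a^2/2 - 3*a*log(-a) + 3*a*(1 - log(2))


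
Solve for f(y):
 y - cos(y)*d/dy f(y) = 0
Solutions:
 f(y) = C1 + Integral(y/cos(y), y)


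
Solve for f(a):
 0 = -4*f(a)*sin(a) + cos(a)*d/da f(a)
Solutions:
 f(a) = C1/cos(a)^4


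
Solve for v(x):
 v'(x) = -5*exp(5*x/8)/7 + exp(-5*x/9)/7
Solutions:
 v(x) = C1 - 8*exp(5*x/8)/7 - 9*exp(-5*x/9)/35


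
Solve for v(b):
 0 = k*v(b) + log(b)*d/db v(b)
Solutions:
 v(b) = C1*exp(-k*li(b))


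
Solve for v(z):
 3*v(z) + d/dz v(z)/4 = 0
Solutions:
 v(z) = C1*exp(-12*z)


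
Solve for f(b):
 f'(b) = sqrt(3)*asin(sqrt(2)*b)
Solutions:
 f(b) = C1 + sqrt(3)*(b*asin(sqrt(2)*b) + sqrt(2)*sqrt(1 - 2*b^2)/2)


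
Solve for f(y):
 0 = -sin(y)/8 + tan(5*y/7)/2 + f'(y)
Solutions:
 f(y) = C1 + 7*log(cos(5*y/7))/10 - cos(y)/8


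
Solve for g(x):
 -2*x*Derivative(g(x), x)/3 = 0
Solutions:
 g(x) = C1


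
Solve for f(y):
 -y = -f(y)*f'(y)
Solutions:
 f(y) = -sqrt(C1 + y^2)
 f(y) = sqrt(C1 + y^2)


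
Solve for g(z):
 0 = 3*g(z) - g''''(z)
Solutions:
 g(z) = C1*exp(-3^(1/4)*z) + C2*exp(3^(1/4)*z) + C3*sin(3^(1/4)*z) + C4*cos(3^(1/4)*z)


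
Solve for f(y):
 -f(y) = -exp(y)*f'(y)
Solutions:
 f(y) = C1*exp(-exp(-y))


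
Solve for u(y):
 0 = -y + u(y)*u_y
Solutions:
 u(y) = -sqrt(C1 + y^2)
 u(y) = sqrt(C1 + y^2)


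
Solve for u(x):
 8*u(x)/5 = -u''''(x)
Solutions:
 u(x) = (C1*sin(2^(1/4)*5^(3/4)*x/5) + C2*cos(2^(1/4)*5^(3/4)*x/5))*exp(-2^(1/4)*5^(3/4)*x/5) + (C3*sin(2^(1/4)*5^(3/4)*x/5) + C4*cos(2^(1/4)*5^(3/4)*x/5))*exp(2^(1/4)*5^(3/4)*x/5)


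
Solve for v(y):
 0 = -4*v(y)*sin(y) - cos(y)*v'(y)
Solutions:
 v(y) = C1*cos(y)^4


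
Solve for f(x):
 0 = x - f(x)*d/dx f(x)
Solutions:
 f(x) = -sqrt(C1 + x^2)
 f(x) = sqrt(C1 + x^2)


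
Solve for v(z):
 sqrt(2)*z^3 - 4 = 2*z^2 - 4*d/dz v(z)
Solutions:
 v(z) = C1 - sqrt(2)*z^4/16 + z^3/6 + z


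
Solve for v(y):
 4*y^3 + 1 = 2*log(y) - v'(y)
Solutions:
 v(y) = C1 - y^4 + 2*y*log(y) - 3*y


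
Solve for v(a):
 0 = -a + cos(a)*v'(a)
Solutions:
 v(a) = C1 + Integral(a/cos(a), a)


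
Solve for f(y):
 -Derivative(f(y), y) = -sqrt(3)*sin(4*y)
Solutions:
 f(y) = C1 - sqrt(3)*cos(4*y)/4


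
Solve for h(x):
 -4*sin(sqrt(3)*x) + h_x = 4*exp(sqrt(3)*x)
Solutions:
 h(x) = C1 + 4*sqrt(3)*exp(sqrt(3)*x)/3 - 4*sqrt(3)*cos(sqrt(3)*x)/3


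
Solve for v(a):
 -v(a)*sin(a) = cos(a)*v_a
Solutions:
 v(a) = C1*cos(a)


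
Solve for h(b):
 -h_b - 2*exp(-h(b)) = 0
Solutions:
 h(b) = log(C1 - 2*b)


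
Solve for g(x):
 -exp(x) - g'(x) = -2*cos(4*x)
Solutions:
 g(x) = C1 - exp(x) + sin(4*x)/2


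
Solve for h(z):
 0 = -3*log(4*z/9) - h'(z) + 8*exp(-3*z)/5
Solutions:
 h(z) = C1 - 3*z*log(z) + 3*z*(-2*log(2) + 1 + 2*log(3)) - 8*exp(-3*z)/15


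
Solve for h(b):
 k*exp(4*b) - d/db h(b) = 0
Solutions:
 h(b) = C1 + k*exp(4*b)/4


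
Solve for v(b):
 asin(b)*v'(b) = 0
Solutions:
 v(b) = C1


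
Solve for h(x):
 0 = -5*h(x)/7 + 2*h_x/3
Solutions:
 h(x) = C1*exp(15*x/14)


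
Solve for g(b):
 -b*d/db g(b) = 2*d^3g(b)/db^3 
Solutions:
 g(b) = C1 + Integral(C2*airyai(-2^(2/3)*b/2) + C3*airybi(-2^(2/3)*b/2), b)


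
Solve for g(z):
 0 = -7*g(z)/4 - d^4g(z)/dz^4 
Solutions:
 g(z) = (C1*sin(7^(1/4)*z/2) + C2*cos(7^(1/4)*z/2))*exp(-7^(1/4)*z/2) + (C3*sin(7^(1/4)*z/2) + C4*cos(7^(1/4)*z/2))*exp(7^(1/4)*z/2)


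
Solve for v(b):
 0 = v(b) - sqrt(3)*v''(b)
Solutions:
 v(b) = C1*exp(-3^(3/4)*b/3) + C2*exp(3^(3/4)*b/3)


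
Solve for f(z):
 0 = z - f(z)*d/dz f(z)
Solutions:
 f(z) = -sqrt(C1 + z^2)
 f(z) = sqrt(C1 + z^2)


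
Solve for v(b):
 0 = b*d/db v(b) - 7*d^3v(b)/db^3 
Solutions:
 v(b) = C1 + Integral(C2*airyai(7^(2/3)*b/7) + C3*airybi(7^(2/3)*b/7), b)


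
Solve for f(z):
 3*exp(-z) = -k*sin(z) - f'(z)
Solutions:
 f(z) = C1 + k*cos(z) + 3*exp(-z)


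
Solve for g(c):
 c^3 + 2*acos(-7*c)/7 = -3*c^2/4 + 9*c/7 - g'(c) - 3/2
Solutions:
 g(c) = C1 - c^4/4 - c^3/4 + 9*c^2/14 - 2*c*acos(-7*c)/7 - 3*c/2 - 2*sqrt(1 - 49*c^2)/49


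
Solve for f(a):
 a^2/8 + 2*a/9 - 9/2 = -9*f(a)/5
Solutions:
 f(a) = -5*a^2/72 - 10*a/81 + 5/2


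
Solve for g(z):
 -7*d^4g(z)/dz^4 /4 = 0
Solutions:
 g(z) = C1 + C2*z + C3*z^2 + C4*z^3


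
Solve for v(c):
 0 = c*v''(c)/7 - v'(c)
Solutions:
 v(c) = C1 + C2*c^8


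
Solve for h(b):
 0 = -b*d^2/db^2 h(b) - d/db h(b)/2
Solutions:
 h(b) = C1 + C2*sqrt(b)


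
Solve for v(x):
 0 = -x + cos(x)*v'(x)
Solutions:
 v(x) = C1 + Integral(x/cos(x), x)


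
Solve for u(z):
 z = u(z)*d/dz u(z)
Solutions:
 u(z) = -sqrt(C1 + z^2)
 u(z) = sqrt(C1 + z^2)
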